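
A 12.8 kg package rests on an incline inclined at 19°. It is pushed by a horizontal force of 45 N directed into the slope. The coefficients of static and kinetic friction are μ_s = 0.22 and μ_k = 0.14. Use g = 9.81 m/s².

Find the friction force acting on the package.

The horizontal push has a component P sin θ into the surface, so N = m g cos θ + P sin θ = 118.7 + 14.65 = 133.4 N.
Along the incline, the net driving force (taking up-slope positive) is P cos θ − m g sin θ = 42.55 − 40.88 = 1.667 N, so equilibrium requires friction f = -1.667 N (down-slope).
Maximum static friction: μ_s N = 0.22 × 133.4 = 29.34 N.
|f_req| = 1.667 ≤ 29.34 N → the package is in equilibrium; friction equals the required value.

f ≈ 1.67 N (down the incline)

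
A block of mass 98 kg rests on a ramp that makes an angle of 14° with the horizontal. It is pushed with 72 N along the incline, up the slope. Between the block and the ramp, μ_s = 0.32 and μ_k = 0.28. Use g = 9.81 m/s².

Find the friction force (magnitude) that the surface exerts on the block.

f ≈ 161 N (up the incline)

Normal force: N = m g cos θ = 98 × 9.81 × cos 14° = 932.8 N.
The friction needed for equilibrium is m g sin θ − P = 232.6 − 72 = 160.6 N, measured positive up-slope.
The static-friction ceiling is μ_s N = 0.32 × 932.8 = 298.5 N.
Since |160.6| ≤ 298.5 N, no slip — friction simply equals what equilibrium demands.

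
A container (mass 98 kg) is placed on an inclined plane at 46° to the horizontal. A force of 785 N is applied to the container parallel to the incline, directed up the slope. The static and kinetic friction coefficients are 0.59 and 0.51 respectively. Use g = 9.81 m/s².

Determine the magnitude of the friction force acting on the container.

The normal reaction is N = m g cos θ = 667.8 N.
The friction needed for equilibrium is m g sin θ − P = 691.6 − 785 = -93.44 N, measured positive up-slope.
Static friction can supply at most μ_s N = 394 N.
Since |-93.44| ≤ 394 N, the container remains in static equilibrium and friction takes exactly the required value.

f ≈ 93.4 N (down the incline)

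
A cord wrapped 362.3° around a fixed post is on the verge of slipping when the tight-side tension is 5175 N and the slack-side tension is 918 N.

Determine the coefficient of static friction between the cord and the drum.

T₂/T₁ = e^{μβ} → μ = ln(T₂/T₁)/β.
β = 362.3° = 6.323 rad.
μ = ln(5175/918)/6.323 = ln(5.637)/6.323 = 0.273.

μ ≈ 0.273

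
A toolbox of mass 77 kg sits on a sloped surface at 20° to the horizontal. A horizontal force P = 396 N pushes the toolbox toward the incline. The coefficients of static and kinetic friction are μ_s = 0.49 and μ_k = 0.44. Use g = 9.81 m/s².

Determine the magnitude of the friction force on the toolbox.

f ≈ 114 N (down the incline)

Normal direction: N = m g cos θ + P sin θ = 845.3 N.
Along the incline, the net driving force (taking up-slope positive) is P cos θ − m g sin θ = 372.1 − 258.4 = 113.8 N, so equilibrium requires friction f = -113.8 N (down-slope).
Maximum static friction: μ_s N = 0.49 × 845.3 = 414.2 N.
Since 113.8 N is within the 414.2 N limit, the toolbox stays put and friction is exactly 114 N.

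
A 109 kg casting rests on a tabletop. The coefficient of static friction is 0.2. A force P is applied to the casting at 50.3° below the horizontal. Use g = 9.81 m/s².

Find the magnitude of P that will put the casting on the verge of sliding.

P ≈ 441 N

N = m g + P sin α (the push presses the casting into the tabletop).
At impending slip, P cos α = μ_s N = μ_s (m g + P sin α).
Solving: P (cos α − μ_s sin α) = μ_s m g → P = 0.2×1070/(cos 50.3° − 0.2 sin 50.3°) = 214/0.4849 = 441 N.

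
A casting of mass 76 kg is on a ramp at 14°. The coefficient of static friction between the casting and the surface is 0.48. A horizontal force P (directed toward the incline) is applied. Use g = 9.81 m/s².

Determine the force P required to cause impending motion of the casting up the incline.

P ≈ 618 N

At impending motion up the slope, friction acts down-slope at its limit: f = μ_s N.
Perpendicular to the incline: N = m g cos θ + P sin θ.
Along the incline: P cos θ = m g sin θ + μ_s N = m g sin θ + μ_s (m g cos θ + P sin θ).
Solving, P (cos θ − μ_s sin θ) = m g (sin θ + μ_s cos θ), so P = 76×9.81×(sin 14° + 0.48 cos 14°)/(cos 14° − 0.48 sin 14°) = 746×0.7077/0.8542 = 618 N.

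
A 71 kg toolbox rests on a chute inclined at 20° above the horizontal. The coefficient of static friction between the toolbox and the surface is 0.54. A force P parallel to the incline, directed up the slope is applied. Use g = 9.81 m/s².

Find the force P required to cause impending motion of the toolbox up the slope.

At impending motion up the slope, friction acts down-slope at its limit: f = μ_s N.
P is parallel to the surface, so N = m g cos θ = 655 N.
Along the incline: P = m g sin θ + μ_s N = 238 + 0.54×655 = 592 N.

P ≈ 592 N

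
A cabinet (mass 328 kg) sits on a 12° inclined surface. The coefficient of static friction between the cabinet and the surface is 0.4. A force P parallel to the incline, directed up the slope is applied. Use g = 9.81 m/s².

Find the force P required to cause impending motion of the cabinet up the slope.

At impending motion up the slope, friction acts down-slope at its limit: f = μ_s N.
P is parallel to the surface, so N = m g cos θ = 3150 N.
Along the incline: P = m g sin θ + μ_s N = 669 + 0.4×3150 = 1930 N.

P ≈ 1930 N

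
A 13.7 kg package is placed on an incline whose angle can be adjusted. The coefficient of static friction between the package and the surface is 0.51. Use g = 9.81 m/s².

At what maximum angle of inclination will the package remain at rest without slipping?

θ_max ≈ 27°

At the slip threshold, m g sin θ = μ_s · m g cos θ, so tan θ = μ_s.
θ_max = arctan(0.51) = 27°.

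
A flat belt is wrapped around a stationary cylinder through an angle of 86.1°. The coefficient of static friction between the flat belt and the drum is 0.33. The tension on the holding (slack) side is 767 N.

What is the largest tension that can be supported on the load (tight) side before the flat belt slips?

At impending slip the capstan equation gives T₂/T₁ = e^{μβ} with β in radians.
β = 86.1° × π/180 = 1.503 rad.
e^{μβ} = e^{0.33×1.503} = 1.642.
T₂ = T₁ · e^{μβ} = 767 × 1.642 = 1260 N.

T_max ≈ 1260 N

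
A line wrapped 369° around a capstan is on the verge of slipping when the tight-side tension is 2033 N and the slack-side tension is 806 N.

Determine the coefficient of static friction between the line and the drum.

T₂/T₁ = e^{μβ} → μ = ln(T₂/T₁)/β.
β = 369° = 6.44 rad.
μ = ln(2033/806)/6.44 = ln(2.522)/6.44 = 0.144.

μ ≈ 0.144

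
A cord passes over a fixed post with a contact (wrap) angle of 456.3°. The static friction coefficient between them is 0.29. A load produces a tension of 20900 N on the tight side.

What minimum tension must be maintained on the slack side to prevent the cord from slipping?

Capstan equation at impending slip: T_tight/T_slack = e^{μβ}.
β = 456.3° = 7.964 rad; e^{μβ} = e^{0.29×7.964} = 10.07.
T_slack = T_tight / e^{μβ} = 20900 / 10.07 = 2080 N.

T_min ≈ 2080 N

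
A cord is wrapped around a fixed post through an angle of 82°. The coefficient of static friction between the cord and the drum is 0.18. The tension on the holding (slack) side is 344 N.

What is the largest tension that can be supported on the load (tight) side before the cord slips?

T_max ≈ 445 N

At impending slip the capstan equation gives T₂/T₁ = e^{μβ} with β in radians.
β = 82° × π/180 = 1.431 rad.
e^{μβ} = e^{0.18×1.431} = 1.294.
T₂ = T₁ · e^{μβ} = 344 × 1.294 = 445 N.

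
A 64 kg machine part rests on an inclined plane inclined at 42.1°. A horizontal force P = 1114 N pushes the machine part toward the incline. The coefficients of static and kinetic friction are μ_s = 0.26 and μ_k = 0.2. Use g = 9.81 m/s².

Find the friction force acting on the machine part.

f ≈ 243 N (down the incline)

Resolve perpendicular to the incline: N = m g cos θ + P sin θ = 64×9.81×cos 42.1° + 1114×sin 42.1° = 1213 N.
Parallel to the incline: P cos θ − m g sin θ = 826.6 − 420.9 = 405.6 N; the friction needed to balance this is 405.6 N acting down the slope.
The limit of static friction is μ_s N = 315.3 N.
The required 405.6 N exceeds the static limit, so the machine part slides up-slope and f = μ_k N = 0.2×1213 = 243 N.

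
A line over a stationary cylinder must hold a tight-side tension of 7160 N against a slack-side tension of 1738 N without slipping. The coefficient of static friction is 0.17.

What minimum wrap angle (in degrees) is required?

T₂/T₁ = e^{μβ} → β = ln(T₂/T₁)/μ.
β = ln(7160/1738)/0.17 = 1.416/0.17 = 8.328 rad.
In degrees: β = 8.328 × 180/π = 477°.

β_min ≈ 477°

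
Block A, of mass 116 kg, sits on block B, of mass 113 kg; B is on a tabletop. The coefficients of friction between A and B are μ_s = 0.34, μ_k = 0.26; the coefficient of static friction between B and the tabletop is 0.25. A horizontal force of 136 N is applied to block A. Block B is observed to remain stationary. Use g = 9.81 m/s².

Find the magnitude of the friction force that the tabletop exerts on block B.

f ≈ 136 N

Between the blocks, N₁ = m_A g = 1138 N.
Maximum static friction on A from B: μ_s N₁ = 0.34×1138 = 386.9 N.
P = 136 N is within that limit, so A and B move together (both at rest); the A–B friction is simply f₁ = P = 136 N.
By Newton's third law B feels 136 N forward from A. With B stationary, the floor's static friction on B balances it: f₂ = 136 N (well within μ_s(m_A+m_B)g = 561.6 N).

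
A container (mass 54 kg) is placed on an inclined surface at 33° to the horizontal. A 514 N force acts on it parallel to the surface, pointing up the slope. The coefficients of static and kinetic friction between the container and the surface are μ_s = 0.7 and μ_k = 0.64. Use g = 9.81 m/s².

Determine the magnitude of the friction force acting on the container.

Perpendicular to the surface, N = m g cos θ = 54·9.81·cos 33° = 444.3 N.
Parallel to the incline, ΣF = 0 gives f = m g sin θ − P = 288.5 − 514 = -225.5 N (up-slope positive).
Static friction can supply at most μ_s N = 311 N.
Since |-225.5| ≤ 311 N, no slip — friction simply equals what equilibrium demands.

f ≈ 225 N (down the incline)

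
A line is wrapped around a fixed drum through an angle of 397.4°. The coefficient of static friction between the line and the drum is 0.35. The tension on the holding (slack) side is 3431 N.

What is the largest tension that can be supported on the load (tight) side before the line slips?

At impending slip the capstan equation gives T₂/T₁ = e^{μβ} with β in radians.
β = 397.4° × π/180 = 6.936 rad.
e^{μβ} = e^{0.35×6.936} = 11.33.
T₂ = T₁ · e^{μβ} = 3431 × 11.33 = 38900 N.

T_max ≈ 38900 N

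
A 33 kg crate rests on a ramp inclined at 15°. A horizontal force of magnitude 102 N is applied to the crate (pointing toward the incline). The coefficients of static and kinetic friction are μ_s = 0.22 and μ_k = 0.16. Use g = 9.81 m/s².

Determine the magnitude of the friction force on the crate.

The horizontal push has a component P sin θ into the surface, so N = m g cos θ + P sin θ = 312.7 + 26.4 = 339.1 N.
Parallel to the incline: P cos θ − m g sin θ = 98.52 − 83.79 = 14.74 N; the friction needed to balance this is 14.74 N acting down the slope.
The limit of static friction is μ_s N = 74.6 N.
Since 14.74 N is within the 74.6 N limit, the crate stays put and friction is exactly 14.7 N.

f ≈ 14.7 N (down the incline)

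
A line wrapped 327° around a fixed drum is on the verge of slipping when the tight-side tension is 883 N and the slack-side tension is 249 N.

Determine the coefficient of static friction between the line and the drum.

μ ≈ 0.222

T₂/T₁ = e^{μβ} → μ = ln(T₂/T₁)/β.
β = 327° = 5.707 rad.
μ = ln(883/249)/5.707 = ln(3.546)/5.707 = 0.222.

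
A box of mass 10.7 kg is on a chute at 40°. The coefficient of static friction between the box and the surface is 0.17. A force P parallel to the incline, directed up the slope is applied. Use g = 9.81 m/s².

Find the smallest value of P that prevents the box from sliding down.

P_min ≈ 53.8 N

The box tends to slide down (tan θ > μ_s), so at the point of impending slip friction acts up-slope at its limit: f = μ_s N.
P is parallel to the surface, so N = m g cos θ = 80.4 N.
Along the incline: P + μ_s N = m g sin θ, so P = 67.5 − 0.17×80.4 = 53.8 N.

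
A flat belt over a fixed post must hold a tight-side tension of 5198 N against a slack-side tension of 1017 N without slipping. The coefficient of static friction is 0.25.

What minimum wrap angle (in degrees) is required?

T₂/T₁ = e^{μβ} → β = ln(T₂/T₁)/μ.
β = ln(5198/1017)/0.25 = 1.631/0.25 = 6.526 rad.
In degrees: β = 6.526 × 180/π = 374°.

β_min ≈ 374°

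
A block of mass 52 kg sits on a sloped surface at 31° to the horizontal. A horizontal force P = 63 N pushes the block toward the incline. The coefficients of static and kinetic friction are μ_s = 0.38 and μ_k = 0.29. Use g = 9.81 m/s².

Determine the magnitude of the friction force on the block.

f ≈ 136 N (up the incline)

The horizontal push has a component P sin θ into the surface, so N = m g cos θ + P sin θ = 437.3 + 32.45 = 469.7 N.
Parallel to the incline: P cos θ − m g sin θ = 54 − 262.7 = -208.7 N; the friction needed to balance this is 208.7 N acting up the slope.
Maximum static friction: μ_s N = 0.38 × 469.7 = 178.5 N.
|f_req| = 208.7 > 178.5 N → the block slides down the incline; f = μ_k N = 0.29 × 469.7 = 136 N.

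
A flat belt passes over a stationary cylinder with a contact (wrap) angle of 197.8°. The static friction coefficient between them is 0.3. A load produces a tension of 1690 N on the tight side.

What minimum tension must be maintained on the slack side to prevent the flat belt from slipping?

Capstan equation at impending slip: T_tight/T_slack = e^{μβ}.
β = 197.8° = 3.452 rad; e^{μβ} = e^{0.3×3.452} = 2.817.
T_slack = T_tight / e^{μβ} = 1690 / 2.817 = 600 N.

T_min ≈ 600 N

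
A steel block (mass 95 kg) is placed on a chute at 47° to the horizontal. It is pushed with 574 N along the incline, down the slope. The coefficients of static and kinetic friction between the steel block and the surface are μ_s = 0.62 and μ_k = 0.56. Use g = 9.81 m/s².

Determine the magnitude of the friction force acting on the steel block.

Normal force: N = m g cos θ = 95 × 9.81 × cos 47° = 635.6 N.
The friction needed for equilibrium is m g sin θ + P = 681.6 + 574 = 1256 N, measured positive up-slope.
The static-friction ceiling is μ_s N = 0.62 × 635.6 = 394.1 N.
Since |1256| > 394.1 N, static friction cannot hold it; the steel block slides down the incline and kinetic friction applies: f = μ_k N = 0.56 × 635.6 = 356 N.

f ≈ 356 N (up the incline)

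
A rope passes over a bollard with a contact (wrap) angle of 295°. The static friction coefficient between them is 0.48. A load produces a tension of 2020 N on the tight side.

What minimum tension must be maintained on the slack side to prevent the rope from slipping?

Capstan equation at impending slip: T_tight/T_slack = e^{μβ}.
β = 295° = 5.149 rad; e^{μβ} = e^{0.48×5.149} = 11.84.
T_slack = T_tight / e^{μβ} = 2020 / 11.84 = 171 N.

T_min ≈ 171 N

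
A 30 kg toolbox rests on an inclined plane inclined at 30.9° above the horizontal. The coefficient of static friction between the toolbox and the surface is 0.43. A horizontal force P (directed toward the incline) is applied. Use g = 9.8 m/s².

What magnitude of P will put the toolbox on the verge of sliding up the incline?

P ≈ 407 N

At impending motion up the slope, friction acts down-slope at its limit: f = μ_s N.
Perpendicular to the incline: N = m g cos θ + P sin θ.
Along the incline: P cos θ = m g sin θ + μ_s N = m g sin θ + μ_s (m g cos θ + P sin θ).
Solving, P (cos θ − μ_s sin θ) = m g (sin θ + μ_s cos θ), so P = 30×9.8×(sin 30.9° + 0.43 cos 30.9°)/(cos 30.9° − 0.43 sin 30.9°) = 294×0.8825/0.6372 = 407 N.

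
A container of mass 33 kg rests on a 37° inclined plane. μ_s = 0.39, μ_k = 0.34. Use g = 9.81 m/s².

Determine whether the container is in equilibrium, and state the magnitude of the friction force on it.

f ≈ 87.9 N

N = m g cos θ = 259 N.
Down-slope weight component: m g sin θ = 195 N.
μ_s N = 101 N.
195 > 101 N, so it slides; kinetic friction f = μ_k N = 0.34×259 = 87.9 N.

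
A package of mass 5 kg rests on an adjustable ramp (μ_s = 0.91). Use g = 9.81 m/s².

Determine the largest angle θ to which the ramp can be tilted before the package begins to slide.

θ_max ≈ 42.3°

At the slip threshold, m g sin θ = μ_s · m g cos θ, so tan θ = μ_s.
θ_max = arctan(0.91) = 42.3°.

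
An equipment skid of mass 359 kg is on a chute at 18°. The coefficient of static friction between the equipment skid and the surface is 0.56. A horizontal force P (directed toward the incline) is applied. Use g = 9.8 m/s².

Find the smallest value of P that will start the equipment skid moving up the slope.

P ≈ 3810 N

At impending motion up the slope, friction acts down-slope at its limit: f = μ_s N.
Perpendicular to the incline: N = m g cos θ + P sin θ.
Along the incline: P cos θ = m g sin θ + μ_s N = m g sin θ + μ_s (m g cos θ + P sin θ).
Solving, P (cos θ − μ_s sin θ) = m g (sin θ + μ_s cos θ), so P = 359×9.8×(sin 18° + 0.56 cos 18°)/(cos 18° − 0.56 sin 18°) = 3520×0.8416/0.778 = 3810 N.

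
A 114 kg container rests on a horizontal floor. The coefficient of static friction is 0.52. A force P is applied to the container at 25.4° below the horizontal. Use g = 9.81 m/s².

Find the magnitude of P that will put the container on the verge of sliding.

N = m g + P sin α (the push presses the container into the horizontal floor).
At impending slip, P cos α = μ_s N = μ_s (m g + P sin α).
Solving: P (cos α − μ_s sin α) = μ_s m g → P = 0.52×1120/(cos 25.4° − 0.52 sin 25.4°) = 582/0.6803 = 855 N.

P ≈ 855 N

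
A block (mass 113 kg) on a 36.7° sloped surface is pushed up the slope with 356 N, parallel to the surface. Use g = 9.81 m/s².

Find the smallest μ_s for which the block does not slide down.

N = m g cos θ = 888.8 N.
Friction must make up the shortfall along the incline: f = m g sin θ − P = 662.5 − 356 = 306.5 N.
At the threshold f = μ_s N, so μ_s,min = 306.5/888.8 = 0.345.

μ_s,min ≈ 0.345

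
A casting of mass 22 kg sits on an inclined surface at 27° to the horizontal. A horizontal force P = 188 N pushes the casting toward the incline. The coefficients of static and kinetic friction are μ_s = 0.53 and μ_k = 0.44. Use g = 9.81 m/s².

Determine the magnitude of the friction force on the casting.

f ≈ 69.5 N (down the incline)

Normal direction: N = m g cos θ + P sin θ = 277.6 N.
Along the incline, the net driving force (taking up-slope positive) is P cos θ − m g sin θ = 167.5 − 97.98 = 69.53 N, so equilibrium requires friction f = -69.53 N (down-slope).
The limit of static friction is μ_s N = 147.2 N.
Since 69.53 N is within the 147.2 N limit, the casting stays put and friction is exactly 69.5 N.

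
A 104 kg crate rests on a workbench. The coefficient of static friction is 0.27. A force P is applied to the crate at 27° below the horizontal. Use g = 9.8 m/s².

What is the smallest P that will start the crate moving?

N = m g + P sin α (the push presses the crate into the workbench).
At impending slip, P cos α = μ_s N = μ_s (m g + P sin α).
Solving: P (cos α − μ_s sin α) = μ_s m g → P = 0.27×1020/(cos 27° − 0.27 sin 27°) = 275/0.7684 = 358 N.

P ≈ 358 N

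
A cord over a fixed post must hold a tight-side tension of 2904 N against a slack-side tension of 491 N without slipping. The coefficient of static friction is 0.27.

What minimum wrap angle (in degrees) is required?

T₂/T₁ = e^{μβ} → β = ln(T₂/T₁)/μ.
β = ln(2904/491)/0.27 = 1.777/0.27 = 6.583 rad.
In degrees: β = 6.583 × 180/π = 377°.

β_min ≈ 377°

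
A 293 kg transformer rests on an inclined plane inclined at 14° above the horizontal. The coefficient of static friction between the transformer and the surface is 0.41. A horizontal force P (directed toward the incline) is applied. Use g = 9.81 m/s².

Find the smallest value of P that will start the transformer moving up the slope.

P ≈ 2110 N

At impending motion up the slope, friction acts down-slope at its limit: f = μ_s N.
Perpendicular to the incline: N = m g cos θ + P sin θ.
Along the incline: P cos θ = m g sin θ + μ_s N = m g sin θ + μ_s (m g cos θ + P sin θ).
Solving, P (cos θ − μ_s sin θ) = m g (sin θ + μ_s cos θ), so P = 293×9.81×(sin 14° + 0.41 cos 14°)/(cos 14° − 0.41 sin 14°) = 2870×0.6397/0.8711 = 2110 N.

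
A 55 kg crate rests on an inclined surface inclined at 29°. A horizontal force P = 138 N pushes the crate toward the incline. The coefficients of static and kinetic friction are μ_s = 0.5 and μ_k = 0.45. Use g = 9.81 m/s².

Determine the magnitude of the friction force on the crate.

f ≈ 141 N (up the incline)

The horizontal push has a component P sin θ into the surface, so N = m g cos θ + P sin θ = 471.9 + 66.9 = 538.8 N.
Parallel to the incline: P cos θ − m g sin θ = 120.7 − 261.6 = -140.9 N; the friction needed to balance this is 140.9 N acting up the slope.
Maximum static friction: μ_s N = 0.5 × 538.8 = 269.4 N.
Since 140.9 N is within the 269.4 N limit, the crate stays put and friction is exactly 141 N.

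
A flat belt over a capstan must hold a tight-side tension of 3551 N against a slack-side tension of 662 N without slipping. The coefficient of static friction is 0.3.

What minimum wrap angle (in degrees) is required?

T₂/T₁ = e^{μβ} → β = ln(T₂/T₁)/μ.
β = ln(3551/662)/0.3 = 1.68/0.3 = 5.599 rad.
In degrees: β = 5.599 × 180/π = 321°.

β_min ≈ 321°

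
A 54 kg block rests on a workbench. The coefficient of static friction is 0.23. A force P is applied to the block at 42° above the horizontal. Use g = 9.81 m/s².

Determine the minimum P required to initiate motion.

N = m g − P sin α (the pull lifts the block).
At impending slip, P cos α = μ_s N = μ_s (m g − P sin α).
Solving: P (cos α + μ_s sin α) = μ_s m g → P = 0.23×530/(cos 42° + 0.23 sin 42°) = 122/0.897 = 136 N.

P ≈ 136 N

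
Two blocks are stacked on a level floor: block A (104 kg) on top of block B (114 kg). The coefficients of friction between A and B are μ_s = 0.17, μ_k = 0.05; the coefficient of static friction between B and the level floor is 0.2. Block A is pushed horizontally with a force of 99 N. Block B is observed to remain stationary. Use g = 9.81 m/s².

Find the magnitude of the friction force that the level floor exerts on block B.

f ≈ 99 N

The normal force B exerts on A is simply A's weight, N₁ = 1020 N.
Maximum static friction on A from B: μ_s N₁ = 0.17×1020 = 173.4 N.
P = 99 N is within that limit, so A and B move together (both at rest); the A–B friction is simply f₁ = P = 99 N.
By Newton's third law B feels 99 N forward from A. With B stationary, the floor's static friction on B balances it: f₂ = 99 N (well within μ_s(m_A+m_B)g = 427.7 N).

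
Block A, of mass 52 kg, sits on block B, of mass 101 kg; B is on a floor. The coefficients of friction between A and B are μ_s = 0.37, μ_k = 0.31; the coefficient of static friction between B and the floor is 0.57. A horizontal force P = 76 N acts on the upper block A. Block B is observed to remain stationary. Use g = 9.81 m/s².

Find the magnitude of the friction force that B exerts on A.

f ≈ 76 N

Between the blocks, N₁ = m_A g = 510.1 N.
Maximum static friction on A from B: μ_s N₁ = 0.37×510.1 = 188.7 N.
Since P = 76 N ≤ 188.7 N, A does not slip on B; friction on A equals P = 76 N.
By Newton's third law B feels 76 N forward from A. With B stationary, the floor's static friction on B balances it: f₂ = 76 N (well within μ_s(m_A+m_B)g = 855.5 N).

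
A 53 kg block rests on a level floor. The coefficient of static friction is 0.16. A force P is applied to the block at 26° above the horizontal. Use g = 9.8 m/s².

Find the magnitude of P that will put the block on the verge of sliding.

P ≈ 85.8 N

N = m g − P sin α (the pull lifts the block).
At impending slip, P cos α = μ_s N = μ_s (m g − P sin α).
Solving: P (cos α + μ_s sin α) = μ_s m g → P = 0.16×519/(cos 26° + 0.16 sin 26°) = 83.1/0.9689 = 85.8 N.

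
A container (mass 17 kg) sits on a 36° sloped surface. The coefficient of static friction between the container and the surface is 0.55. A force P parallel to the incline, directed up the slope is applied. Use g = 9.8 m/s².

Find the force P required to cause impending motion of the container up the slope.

At impending motion up the slope, friction acts down-slope at its limit: f = μ_s N.
P is parallel to the surface, so N = m g cos θ = 135 N.
Along the incline: P = m g sin θ + μ_s N = 97.9 + 0.55×135 = 172 N.

P ≈ 172 N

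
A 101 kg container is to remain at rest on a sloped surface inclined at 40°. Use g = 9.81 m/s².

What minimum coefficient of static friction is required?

μ_s,min ≈ 0.839

At the slip threshold m g sin θ = μ_s m g cos θ, so μ_s,min = tan θ.
μ_s,min = tan 40° = 0.839.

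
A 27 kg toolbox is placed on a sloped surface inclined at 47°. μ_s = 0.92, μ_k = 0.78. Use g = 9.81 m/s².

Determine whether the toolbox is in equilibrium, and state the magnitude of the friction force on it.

f ≈ 141 N

N = m g cos θ = 181 N.
Down-slope weight component: m g sin θ = 194 N.
μ_s N = 166 N.
194 > 166 N, so it slides; kinetic friction f = μ_k N = 0.78×181 = 141 N.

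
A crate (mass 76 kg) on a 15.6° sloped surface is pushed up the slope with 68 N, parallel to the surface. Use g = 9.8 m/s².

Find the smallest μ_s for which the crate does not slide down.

μ_s,min ≈ 0.184

N = m g cos θ = 717.4 N.
Friction must make up the shortfall along the incline: f = m g sin θ − P = 200.3 − 68 = 132.3 N.
At the threshold f = μ_s N, so μ_s,min = 132.3/717.4 = 0.184.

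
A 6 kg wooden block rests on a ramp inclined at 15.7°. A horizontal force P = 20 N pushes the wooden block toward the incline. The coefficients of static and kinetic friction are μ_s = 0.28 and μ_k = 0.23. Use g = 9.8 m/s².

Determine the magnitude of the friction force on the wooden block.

The horizontal push has a component P sin θ into the surface, so N = m g cos θ + P sin θ = 56.61 + 5.412 = 62.02 N.
Along the incline, the net driving force (taking up-slope positive) is P cos θ − m g sin θ = 19.25 − 15.91 = 3.343 N, so equilibrium requires friction f = -3.343 N (down-slope).
The limit of static friction is μ_s N = 17.37 N.
|f_req| = 3.343 ≤ 17.37 N → the wooden block is in equilibrium; friction equals the required value.

f ≈ 3.34 N (down the incline)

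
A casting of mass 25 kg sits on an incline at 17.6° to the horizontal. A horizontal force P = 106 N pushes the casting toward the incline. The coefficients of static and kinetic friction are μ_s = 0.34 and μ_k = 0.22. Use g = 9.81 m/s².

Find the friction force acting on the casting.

Resolve perpendicular to the incline: N = m g cos θ + P sin θ = 25×9.81×cos 17.6° + 106×sin 17.6° = 265.8 N.
Parallel to the incline: P cos θ − m g sin θ = 101 − 74.16 = 26.88 N; the friction needed to balance this is 26.88 N acting down the slope.
The limit of static friction is μ_s N = 90.38 N.
|f_req| = 26.88 ≤ 90.38 N → the casting is in equilibrium; friction equals the required value.

f ≈ 26.9 N (down the incline)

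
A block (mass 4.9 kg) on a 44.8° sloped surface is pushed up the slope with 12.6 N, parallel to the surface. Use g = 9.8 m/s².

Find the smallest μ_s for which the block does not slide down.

μ_s,min ≈ 0.623

N = m g cos θ = 34.07 N.
Friction must make up the shortfall along the incline: f = m g sin θ − P = 33.84 − 12.6 = 21.24 N.
At the threshold f = μ_s N, so μ_s,min = 21.24/34.07 = 0.623.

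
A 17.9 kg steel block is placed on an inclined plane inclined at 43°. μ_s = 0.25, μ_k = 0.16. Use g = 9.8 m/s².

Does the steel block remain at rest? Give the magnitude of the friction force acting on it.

f ≈ 20.5 N

N = m g cos θ = 128 N.
Down-slope weight component: m g sin θ = 120 N.
μ_s N = 32.1 N.
120 > 32.1 N, so it slides; kinetic friction f = μ_k N = 0.16×128 = 20.5 N.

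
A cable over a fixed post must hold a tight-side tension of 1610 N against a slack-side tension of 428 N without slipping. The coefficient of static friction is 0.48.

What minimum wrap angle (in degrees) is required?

β_min ≈ 158°

T₂/T₁ = e^{μβ} → β = ln(T₂/T₁)/μ.
β = ln(1610/428)/0.48 = 1.325/0.48 = 2.76 rad.
In degrees: β = 2.76 × 180/π = 158°.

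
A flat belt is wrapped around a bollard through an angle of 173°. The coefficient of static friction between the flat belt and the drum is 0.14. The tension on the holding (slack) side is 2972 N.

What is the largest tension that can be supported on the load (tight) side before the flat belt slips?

T_max ≈ 4540 N

At impending slip the capstan equation gives T₂/T₁ = e^{μβ} with β in radians.
β = 173° × π/180 = 3.019 rad.
e^{μβ} = e^{0.14×3.019} = 1.526.
T₂ = T₁ · e^{μβ} = 2972 × 1.526 = 4540 N.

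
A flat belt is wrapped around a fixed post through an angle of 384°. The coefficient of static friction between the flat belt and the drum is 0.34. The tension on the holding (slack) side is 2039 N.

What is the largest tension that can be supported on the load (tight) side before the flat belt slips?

At impending slip the capstan equation gives T₂/T₁ = e^{μβ} with β in radians.
β = 384° × π/180 = 6.702 rad.
e^{μβ} = e^{0.34×6.702} = 9.764.
T₂ = T₁ · e^{μβ} = 2039 × 9.764 = 19900 N.

T_max ≈ 19900 N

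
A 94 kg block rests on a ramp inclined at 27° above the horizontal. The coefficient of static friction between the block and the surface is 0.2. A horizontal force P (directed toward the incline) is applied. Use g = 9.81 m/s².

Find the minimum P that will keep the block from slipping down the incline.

P_min ≈ 259 N

The block tends to slide down (tan θ > μ_s), so at the point of impending slip friction acts up-slope at its limit: f = μ_s N.
Perpendicular to the incline: N = m g cos θ + P sin θ.
Along the incline: P cos θ + μ_s N = m g sin θ, i.e. P cos θ + μ_s (m g cos θ + P sin θ) = m g sin θ.
Solving, P (cos θ + μ_s sin θ) = m g (sin θ − μ_s cos θ), so P = 922×0.2758/0.9818 = 259 N.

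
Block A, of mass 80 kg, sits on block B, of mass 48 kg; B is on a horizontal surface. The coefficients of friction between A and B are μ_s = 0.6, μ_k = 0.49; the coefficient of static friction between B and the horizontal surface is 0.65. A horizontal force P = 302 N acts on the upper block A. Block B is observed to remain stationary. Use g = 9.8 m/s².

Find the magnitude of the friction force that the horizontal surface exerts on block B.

f ≈ 302 N

The normal force B exerts on A is simply A's weight, N₁ = 784 N.
Maximum static friction on A from B: μ_s N₁ = 0.6×784 = 470.4 N.
Since P = 302 N ≤ 470.4 N, A does not slip on B; friction on A equals P = 302 N.
B experiences an equal 302 N forward from A (third law). B is in equilibrium, so the floor supplies f₂ = 302 N of static friction (limit μ_s(m_A+m_B)g = 815.4 N, not exceeded).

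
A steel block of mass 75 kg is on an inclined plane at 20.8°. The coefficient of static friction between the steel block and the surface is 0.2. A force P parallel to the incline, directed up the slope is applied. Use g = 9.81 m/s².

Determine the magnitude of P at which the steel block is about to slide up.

At impending motion up the slope, friction acts down-slope at its limit: f = μ_s N.
P is parallel to the surface, so N = m g cos θ = 688 N.
Along the incline: P = m g sin θ + μ_s N = 261 + 0.2×688 = 399 N.

P ≈ 399 N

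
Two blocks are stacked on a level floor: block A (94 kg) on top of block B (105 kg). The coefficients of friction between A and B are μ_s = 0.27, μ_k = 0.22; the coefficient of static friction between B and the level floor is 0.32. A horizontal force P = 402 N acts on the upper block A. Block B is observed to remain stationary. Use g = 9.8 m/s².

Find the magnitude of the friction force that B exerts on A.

The normal force B exerts on A is simply A's weight, N₁ = 921.2 N.
So the A–B interface can sustain at most μ_s N₁ = 248.7 N of static friction.
P = 402 N exceeds that limit, so A slips over B and the interface friction becomes kinetic: f₁ = μ_k N₁ = 0.22×921.2 = 203 N.
B experiences an equal 203 N forward from A (third law). B is in equilibrium, so the floor supplies f₂ = 203 N of static friction (limit μ_s(m_A+m_B)g = 624.1 N, not exceeded).

f ≈ 203 N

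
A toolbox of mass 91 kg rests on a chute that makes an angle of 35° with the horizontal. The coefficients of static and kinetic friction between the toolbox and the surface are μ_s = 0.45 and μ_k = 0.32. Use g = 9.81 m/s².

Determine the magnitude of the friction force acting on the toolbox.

f ≈ 234 N (up the incline)

Perpendicular to the surface, N = m g cos θ = 91·9.81·cos 35° = 731.3 N.
For equilibrium along the incline, friction must balance the weight component: f = m g sin θ = 512 N up the slope.
Maximum static friction available: μ_s N = 0.45 × 731.3 = 329.1 N.
Since |512| > 329.1 N, static friction cannot hold it; the toolbox slides down the incline and kinetic friction applies: f = μ_k N = 0.32 × 731.3 = 234 N.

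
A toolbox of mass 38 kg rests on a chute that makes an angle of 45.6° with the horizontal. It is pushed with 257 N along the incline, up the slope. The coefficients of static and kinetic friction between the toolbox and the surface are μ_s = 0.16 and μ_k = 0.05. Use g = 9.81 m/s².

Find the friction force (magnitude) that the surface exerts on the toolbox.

Perpendicular to the surface, N = m g cos θ = 38·9.81·cos 45.6° = 260.8 N.
The friction needed for equilibrium is m g sin θ − P = 266.3 − 257 = 9.341 N, measured positive up-slope.
The static-friction ceiling is μ_s N = 0.16 × 260.8 = 41.73 N.
Since |9.341| ≤ 41.73 N, the toolbox remains in static equilibrium and friction takes exactly the required value.

f ≈ 9.34 N (up the incline)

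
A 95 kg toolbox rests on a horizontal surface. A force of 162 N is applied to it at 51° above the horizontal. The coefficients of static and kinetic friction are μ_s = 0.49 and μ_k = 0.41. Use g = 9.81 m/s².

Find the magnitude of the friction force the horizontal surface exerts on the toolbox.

f ≈ 102 N

Vertical equilibrium gives N = m g − P sin α = 806.1 N.
Horizontally, friction must balance P cos α = 101.9 N.
μ_s N = 0.49 × 806.1 = 395 N.
101.9 ≤ 395 N → static; friction equals the required 102 N.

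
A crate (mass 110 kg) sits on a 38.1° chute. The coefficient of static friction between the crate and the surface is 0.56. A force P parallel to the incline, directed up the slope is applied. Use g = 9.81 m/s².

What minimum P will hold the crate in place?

P_min ≈ 190 N

The crate tends to slide down (tan θ > μ_s), so at the point of impending slip friction acts up-slope at its limit: f = μ_s N.
P is parallel to the surface, so N = m g cos θ = 849 N.
Along the incline: P + μ_s N = m g sin θ, so P = 666 − 0.56×849 = 190 N.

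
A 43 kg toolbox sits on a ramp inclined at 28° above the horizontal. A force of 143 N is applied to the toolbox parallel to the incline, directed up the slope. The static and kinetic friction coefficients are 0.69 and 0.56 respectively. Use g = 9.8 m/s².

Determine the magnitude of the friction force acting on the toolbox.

Perpendicular to the surface, N = m g cos θ = 43·9.8·cos 28° = 372.1 N.
Parallel to the incline, ΣF = 0 gives f = m g sin θ − P = 197.8 − 143 = 54.84 N (up-slope positive).
Static friction can supply at most μ_s N = 256.7 N.
Since |54.84| ≤ 256.7 N, the toolbox remains in static equilibrium and friction takes exactly the required value.

f ≈ 54.8 N (up the incline)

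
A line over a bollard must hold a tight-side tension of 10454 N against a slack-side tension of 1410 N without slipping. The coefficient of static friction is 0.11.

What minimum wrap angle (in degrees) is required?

β_min ≈ 1040°

T₂/T₁ = e^{μβ} → β = ln(T₂/T₁)/μ.
β = ln(10454/1410)/0.11 = 2.003/0.11 = 18.21 rad.
In degrees: β = 18.21 × 180/π = 1040°.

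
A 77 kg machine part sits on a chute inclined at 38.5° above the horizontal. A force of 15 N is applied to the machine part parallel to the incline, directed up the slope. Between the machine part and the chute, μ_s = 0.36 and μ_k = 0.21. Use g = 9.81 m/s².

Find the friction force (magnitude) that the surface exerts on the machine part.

f ≈ 124 N (up the incline)

Perpendicular to the surface, N = m g cos θ = 77·9.81·cos 38.5° = 591.2 N.
For equilibrium along the incline the friction force must supply f = m g sin θ − P = 470.2 − 15 = 455.2 N (positive meaning up-slope).
Maximum static friction available: μ_s N = 0.36 × 591.2 = 212.8 N.
|455.2| exceeds 212.8 N, so the machine part slips down-slope; friction is kinetic, f = μ_k N = 0.21×591.2 = 124 N.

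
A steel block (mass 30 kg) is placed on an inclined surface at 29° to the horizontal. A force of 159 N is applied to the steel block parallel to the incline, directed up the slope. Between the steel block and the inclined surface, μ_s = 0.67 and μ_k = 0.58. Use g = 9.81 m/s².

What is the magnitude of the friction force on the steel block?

Perpendicular to the surface, N = m g cos θ = 30·9.81·cos 29° = 257.4 N.
The friction needed for equilibrium is m g sin θ − P = 142.7 − 159 = -16.32 N, measured positive up-slope.
The static-friction ceiling is μ_s N = 0.67 × 257.4 = 172.5 N.
Since |-16.32| ≤ 172.5 N, the steel block remains in static equilibrium and friction takes exactly the required value.

f ≈ 16.3 N (down the incline)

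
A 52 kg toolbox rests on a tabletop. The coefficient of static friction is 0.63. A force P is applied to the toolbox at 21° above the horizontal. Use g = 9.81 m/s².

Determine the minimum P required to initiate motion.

N = m g − P sin α (the pull lifts the toolbox).
At impending slip, P cos α = μ_s N = μ_s (m g − P sin α).
Solving: P (cos α + μ_s sin α) = μ_s m g → P = 0.63×510/(cos 21° + 0.63 sin 21°) = 321/1.159 = 277 N.

P ≈ 277 N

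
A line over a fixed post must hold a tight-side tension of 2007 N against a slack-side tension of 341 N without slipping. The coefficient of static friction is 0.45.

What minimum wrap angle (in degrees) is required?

β_min ≈ 226°

T₂/T₁ = e^{μβ} → β = ln(T₂/T₁)/μ.
β = ln(2007/341)/0.45 = 1.773/0.45 = 3.939 rad.
In degrees: β = 3.939 × 180/π = 226°.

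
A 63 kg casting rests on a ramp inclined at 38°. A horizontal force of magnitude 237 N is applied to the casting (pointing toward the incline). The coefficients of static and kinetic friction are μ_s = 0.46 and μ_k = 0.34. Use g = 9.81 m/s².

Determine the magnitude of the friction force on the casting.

f ≈ 194 N (up the incline)

The horizontal push has a component P sin θ into the surface, so N = m g cos θ + P sin θ = 487 + 145.9 = 632.9 N.
Along the incline, the net driving force (taking up-slope positive) is P cos θ − m g sin θ = 186.8 − 380.5 = -193.7 N, so equilibrium requires friction f = 193.7 N (up-slope).
The limit of static friction is μ_s N = 291.1 N.
Since 193.7 N is within the 291.1 N limit, the casting stays put and friction is exactly 194 N.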